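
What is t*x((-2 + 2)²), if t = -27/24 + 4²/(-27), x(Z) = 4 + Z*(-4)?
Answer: -371/54 ≈ -6.8704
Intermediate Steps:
x(Z) = 4 - 4*Z
t = -371/216 (t = -27*1/24 + 16*(-1/27) = -9/8 - 16/27 = -371/216 ≈ -1.7176)
t*x((-2 + 2)²) = -371*(4 - 4*(-2 + 2)²)/216 = -371*(4 - 4*0²)/216 = -371*(4 - 4*0)/216 = -371*(4 + 0)/216 = -371/216*4 = -371/54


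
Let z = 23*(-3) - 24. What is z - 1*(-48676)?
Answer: 48583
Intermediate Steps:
z = -93 (z = -69 - 24 = -93)
z - 1*(-48676) = -93 - 1*(-48676) = -93 + 48676 = 48583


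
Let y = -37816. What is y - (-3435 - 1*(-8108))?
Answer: -42489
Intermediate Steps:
y - (-3435 - 1*(-8108)) = -37816 - (-3435 - 1*(-8108)) = -37816 - (-3435 + 8108) = -37816 - 1*4673 = -37816 - 4673 = -42489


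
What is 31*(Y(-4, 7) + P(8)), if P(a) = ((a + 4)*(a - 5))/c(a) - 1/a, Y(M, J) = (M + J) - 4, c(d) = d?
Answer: 837/8 ≈ 104.63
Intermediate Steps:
Y(M, J) = -4 + J + M (Y(M, J) = (J + M) - 4 = -4 + J + M)
P(a) = -1/a + (-5 + a)*(4 + a)/a (P(a) = ((a + 4)*(a - 5))/a - 1/a = ((4 + a)*(-5 + a))/a - 1/a = ((-5 + a)*(4 + a))/a - 1/a = (-5 + a)*(4 + a)/a - 1/a = -1/a + (-5 + a)*(4 + a)/a)
31*(Y(-4, 7) + P(8)) = 31*((-4 + 7 - 4) + (-1 + 8 - 21/8)) = 31*(-1 + (-1 + 8 - 21*⅛)) = 31*(-1 + (-1 + 8 - 21/8)) = 31*(-1 + 35/8) = 31*(27/8) = 837/8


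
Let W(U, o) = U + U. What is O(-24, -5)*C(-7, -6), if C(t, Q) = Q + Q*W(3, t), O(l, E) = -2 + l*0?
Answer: 84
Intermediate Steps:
W(U, o) = 2*U
O(l, E) = -2 (O(l, E) = -2 + 0 = -2)
C(t, Q) = 7*Q (C(t, Q) = Q + Q*(2*3) = Q + Q*6 = Q + 6*Q = 7*Q)
O(-24, -5)*C(-7, -6) = -14*(-6) = -2*(-42) = 84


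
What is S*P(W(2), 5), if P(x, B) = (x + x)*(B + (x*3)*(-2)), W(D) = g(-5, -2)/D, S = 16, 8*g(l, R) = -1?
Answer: -43/4 ≈ -10.750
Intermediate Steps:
g(l, R) = -⅛ (g(l, R) = (⅛)*(-1) = -⅛)
W(D) = -1/(8*D)
P(x, B) = 2*x*(B - 6*x) (P(x, B) = (2*x)*(B + (3*x)*(-2)) = (2*x)*(B - 6*x) = 2*x*(B - 6*x))
S*P(W(2), 5) = 16*(2*(-⅛/2)*(5 - (-3)/(4*2))) = 16*(2*(-⅛*½)*(5 - (-3)/(4*2))) = 16*(2*(-1/16)*(5 - 6*(-1/16))) = 16*(2*(-1/16)*(5 + 3/8)) = 16*(2*(-1/16)*(43/8)) = 16*(-43/64) = -43/4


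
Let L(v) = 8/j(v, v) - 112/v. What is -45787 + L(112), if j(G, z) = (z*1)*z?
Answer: -71795583/1568 ≈ -45788.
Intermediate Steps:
j(G, z) = z**2 (j(G, z) = z*z = z**2)
L(v) = -112/v + 8/v**2 (L(v) = 8/(v**2) - 112/v = 8/v**2 - 112/v = -112/v + 8/v**2)
-45787 + L(112) = -45787 + 8*(1 - 14*112)/112**2 = -45787 + 8*(1/12544)*(1 - 1568) = -45787 + 8*(1/12544)*(-1567) = -45787 - 1567/1568 = -71795583/1568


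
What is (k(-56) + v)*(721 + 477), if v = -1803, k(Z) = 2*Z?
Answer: -2294170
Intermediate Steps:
(k(-56) + v)*(721 + 477) = (2*(-56) - 1803)*(721 + 477) = (-112 - 1803)*1198 = -1915*1198 = -2294170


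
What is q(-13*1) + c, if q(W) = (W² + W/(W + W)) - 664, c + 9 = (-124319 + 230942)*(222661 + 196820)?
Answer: 89452644319/2 ≈ 4.4726e+10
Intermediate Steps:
c = 44726322654 (c = -9 + (-124319 + 230942)*(222661 + 196820) = -9 + 106623*419481 = -9 + 44726322663 = 44726322654)
q(W) = -1327/2 + W² (q(W) = (W² + W/((2*W))) - 664 = (W² + (1/(2*W))*W) - 664 = (W² + ½) - 664 = (½ + W²) - 664 = -1327/2 + W²)
q(-13*1) + c = (-1327/2 + (-13*1)²) + 44726322654 = (-1327/2 + (-13)²) + 44726322654 = (-1327/2 + 169) + 44726322654 = -989/2 + 44726322654 = 89452644319/2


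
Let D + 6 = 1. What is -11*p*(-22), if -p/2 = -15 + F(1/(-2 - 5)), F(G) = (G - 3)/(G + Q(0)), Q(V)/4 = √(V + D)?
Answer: 3388*(-I + 60*√5)/(I + 28*√5) ≈ 7257.3 - 170.03*I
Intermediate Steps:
D = -5 (D = -6 + 1 = -5)
Q(V) = 4*√(-5 + V) (Q(V) = 4*√(V - 5) = 4*√(-5 + V))
F(G) = (-3 + G)/(G + 4*I*√5) (F(G) = (G - 3)/(G + 4*√(-5 + 0)) = (-3 + G)/(G + 4*√(-5)) = (-3 + G)/(G + 4*(I*√5)) = (-3 + G)/(G + 4*I*√5))
p = 30 + 44/(7*(-⅐ + 4*I*√5)) (p = -2*(-15 + (-3 + 1/(-2 - 5))/(1/(-2 - 5) + 4*I*√5)) = -2*(-15 + (-3 + 1/(-7))/(1/(-7) + 4*I*√5)) = -2*(-15 + (-3 - ⅐)/(-⅐ + 4*I*√5)) = -2*(-15 - 22/7/(-⅐ + 4*I*√5)) = -2*(-15 - 22/(7*(-⅐ + 4*I*√5))) = 30 + 44/(7*(-⅐ + 4*I*√5)) ≈ 29.989 - 0.70259*I)
-11*p*(-22) = -154*(-I + 60*√5)/(I + 28*√5)*(-22) = 3388*(-I + 60*√5)/(I + 28*√5)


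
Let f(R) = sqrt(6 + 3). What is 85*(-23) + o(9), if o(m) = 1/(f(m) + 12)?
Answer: -29324/15 ≈ -1954.9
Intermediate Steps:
f(R) = 3 (f(R) = sqrt(9) = 3)
o(m) = 1/15 (o(m) = 1/(3 + 12) = 1/15)
85*(-23) + o(9) = 85*(-23) + 1/15 = -1955 + 1/15 = -29324/15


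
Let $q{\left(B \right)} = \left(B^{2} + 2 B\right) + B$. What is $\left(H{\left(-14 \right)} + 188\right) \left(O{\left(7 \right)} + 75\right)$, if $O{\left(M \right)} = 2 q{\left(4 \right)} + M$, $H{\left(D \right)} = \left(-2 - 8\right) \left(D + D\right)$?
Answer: $64584$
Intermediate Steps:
$H{\left(D \right)} = - 20 D$ ($H{\left(D \right)} = - 10 \cdot 2 D = - 20 D$)
$q{\left(B \right)} = B^{2} + 3 B$
$O{\left(M \right)} = 56 + M$ ($O{\left(M \right)} = 2 \cdot 4 \left(3 + 4\right) + M = 2 \cdot 4 \cdot 7 + M = 2 \cdot 28 + M = 56 + M$)
$\left(H{\left(-14 \right)} + 188\right) \left(O{\left(7 \right)} + 75\right) = \left(\left(-20\right) \left(-14\right) + 188\right) \left(\left(56 + 7\right) + 75\right) = \left(280 + 188\right) \left(63 + 75\right) = 468 \cdot 138 = 64584$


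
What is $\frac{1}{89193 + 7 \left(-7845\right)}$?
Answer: $\frac{1}{34278} \approx 2.9173 \cdot 10^{-5}$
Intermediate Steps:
$\frac{1}{89193 + 7 \left(-7845\right)} = \frac{1}{89193 - 54915} = \frac{1}{34278}$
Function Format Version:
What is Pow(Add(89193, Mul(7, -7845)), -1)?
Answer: Rational(1, 34278) ≈ 2.9173e-5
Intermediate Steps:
Pow(Add(89193, Mul(7, -7845)), -1) = Pow(Add(89193, -54915), -1) = Pow(34278, -1) = Rational(1, 34278)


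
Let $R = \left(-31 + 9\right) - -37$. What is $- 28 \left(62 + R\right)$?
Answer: $-2156$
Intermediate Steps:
$R = 15$ ($R = -22 + 37 = 15$)
$- 28 \left(62 + R\right) = - 28 \left(62 + 15\right) = \left(-28\right) 77 = -2156$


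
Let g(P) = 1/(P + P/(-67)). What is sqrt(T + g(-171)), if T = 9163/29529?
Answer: 5*sqrt(6418181418)/726066 ≈ 0.55170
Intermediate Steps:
g(P) = 67/(66*P) (g(P) = 1/(P + P*(-1/67)) = 1/(P - P/67) = 1/(66*P/67) = 67/(66*P))
T = 539/1737 (T = 9163*(1/29529) = 539/1737 ≈ 0.31031)
sqrt(T + g(-171)) = sqrt(539/1737 + (67/66)/(-171)) = sqrt(539/1737 + (67/66)*(-1/171)) = sqrt(539/1737 - 67/11286) = sqrt(662975/2178198) = 5*sqrt(6418181418)/726066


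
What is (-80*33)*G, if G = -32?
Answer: 84480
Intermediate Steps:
(-80*33)*G = -80*33*(-32) = -2640*(-32) = 84480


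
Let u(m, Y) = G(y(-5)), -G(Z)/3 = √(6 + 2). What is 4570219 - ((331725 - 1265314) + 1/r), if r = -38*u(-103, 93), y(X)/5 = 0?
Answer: 5503808 - √2/456 ≈ 5.5038e+6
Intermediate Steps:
y(X) = 0 (y(X) = 5*0 = 0)
G(Z) = -6*√2 (G(Z) = -3*√(6 + 2) = -6*√2)
u(m, Y) = -6*√2
r = 228*√2 (r = -(-228)*√2 = 228*√2 ≈ 322.44)
4570219 - ((331725 - 1265314) + 1/r) = 4570219 - ((331725 - 1265314) + 1/(228*√2)) = 4570219 - (-933589 + √2/456) = 4570219 + (933589 - √2/456) = 5503808 - √2/456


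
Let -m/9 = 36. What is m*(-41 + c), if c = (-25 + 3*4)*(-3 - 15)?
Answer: -62532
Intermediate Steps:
m = -324 (m = -9*36 = -324)
c = 234 (c = (-25 + 12)*(-18) = -13*(-18) = 234)
m*(-41 + c) = -324*(-41 + 234) = -324*193 = -62532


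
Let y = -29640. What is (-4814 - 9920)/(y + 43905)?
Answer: -14734/14265 ≈ -1.0329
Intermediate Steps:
(-4814 - 9920)/(y + 43905) = (-4814 - 9920)/(-29640 + 43905) = -14734/14265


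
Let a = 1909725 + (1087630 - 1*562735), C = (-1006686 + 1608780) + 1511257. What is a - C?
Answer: 321269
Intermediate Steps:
C = 2113351 (C = 602094 + 1511257 = 2113351)
a = 2434620 (a = 1909725 + (1087630 - 562735) = 1909725 + 524895 = 2434620)
a - C = 2434620 - 1*2113351 = 2434620 - 2113351 = 321269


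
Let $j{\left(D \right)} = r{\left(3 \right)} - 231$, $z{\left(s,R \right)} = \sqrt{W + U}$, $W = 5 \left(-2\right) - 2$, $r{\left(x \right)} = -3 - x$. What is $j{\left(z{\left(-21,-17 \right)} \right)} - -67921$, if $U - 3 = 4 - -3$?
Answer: $67684$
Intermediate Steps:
$W = -12$ ($W = -10 - 2 = -12$)
$U = 10$ ($U = 3 + \left(4 - -3\right) = 3 + \left(4 + 3\right) = 3 + 7 = 10$)
$z{\left(s,R \right)} = i \sqrt{2}$ ($z{\left(s,R \right)} = \sqrt{-12 + 10} = \sqrt{-2} = i \sqrt{2}$)
$j{\left(D \right)} = -237$ ($j{\left(D \right)} = \left(-3 - 3\right) - 231 = -6 - 231 = -237$)
$j{\left(z{\left(-21,-17 \right)} \right)} - -67921 = -237 - -67921 = -237 + 67921 = 67684$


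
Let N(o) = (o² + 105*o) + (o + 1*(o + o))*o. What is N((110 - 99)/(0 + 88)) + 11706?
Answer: 187507/16 ≈ 11719.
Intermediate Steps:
N(o) = 4*o² + 105*o (N(o) = (o² + 105*o) + (o + 1*(2*o))*o = (o² + 105*o) + (o + 2*o)*o = (o² + 105*o) + (3*o)*o = (o² + 105*o) + 3*o² = 4*o² + 105*o)
N((110 - 99)/(0 + 88)) + 11706 = ((110 - 99)/(0 + 88))*(105 + 4*((110 - 99)/(0 + 88))) + 11706 = (11/88)*(105 + 4*(11/88)) + 11706 = (11*(1/88))*(105 + 4*(11*(1/88))) + 11706 = (105 + 4*(⅛))/8 + 11706 = (105 + ½)/8 + 11706 = (⅛)*(211/2) + 11706 = 211/16 + 11706 = 187507/16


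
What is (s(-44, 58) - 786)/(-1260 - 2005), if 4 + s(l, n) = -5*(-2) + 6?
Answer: 774/3265 ≈ 0.23706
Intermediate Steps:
s(l, n) = 12 (s(l, n) = -4 + (-5*(-2) + 6) = -4 + (10 + 6) = -4 + 16 = 12)
(s(-44, 58) - 786)/(-1260 - 2005) = (12 - 786)/(-1260 - 2005) = -774/(-3265) = -774*(-1/3265) = 774/3265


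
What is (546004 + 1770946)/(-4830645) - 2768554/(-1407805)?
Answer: 2022417548516/1360121236845 ≈ 1.4869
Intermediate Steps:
(546004 + 1770946)/(-4830645) - 2768554/(-1407805) = 2316950*(-1/4830645) - 2768554*(-1/1407805) = -463390/966129 + 2768554/1407805 = 2022417548516/1360121236845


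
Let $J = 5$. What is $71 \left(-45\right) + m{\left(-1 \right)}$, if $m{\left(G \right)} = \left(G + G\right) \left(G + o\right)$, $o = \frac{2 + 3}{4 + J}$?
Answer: $- \frac{28747}{9} \approx -3194.1$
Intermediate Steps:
$o = \frac{5}{9}$ ($o = \frac{2 + 3}{4 + 5} = \frac{5}{9} \approx 0.55556$)
$m{\left(G \right)} = 2 G \left(\frac{5}{9} + G\right)$ ($m{\left(G \right)} = \left(G + G\right) \left(G + \frac{5}{9}\right) = 2 G \left(\frac{5}{9} + G\right)$)
$71 \left(-45\right) + m{\left(-1 \right)} = 71 \left(-45\right) + \frac{2}{9} \left(-1\right) \left(5 + 9 \left(-1\right)\right) = -3195 + \frac{2}{9} \left(-1\right) \left(5 - 9\right) = -3195 + \frac{2}{9} \left(-1\right) \left(-4\right) = -3195 + \frac{8}{9} = - \frac{28747}{9}$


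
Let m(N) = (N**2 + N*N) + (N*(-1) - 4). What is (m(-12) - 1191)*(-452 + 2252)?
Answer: -1611000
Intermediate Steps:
m(N) = -4 - N + 2*N**2 (m(N) = (N**2 + N**2) + (-N - 4) = 2*N**2 + (-4 - N) = -4 - N + 2*N**2)
(m(-12) - 1191)*(-452 + 2252) = ((-4 - 1*(-12) + 2*(-12)**2) - 1191)*(-452 + 2252) = ((-4 + 12 + 2*144) - 1191)*1800 = ((-4 + 12 + 288) - 1191)*1800 = (296 - 1191)*1800 = -895*1800 = -1611000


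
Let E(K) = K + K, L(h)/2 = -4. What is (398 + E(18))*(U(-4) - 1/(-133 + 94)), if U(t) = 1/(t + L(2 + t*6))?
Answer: -651/26 ≈ -25.038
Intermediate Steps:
L(h) = -8 (L(h) = 2*(-4) = -8)
E(K) = 2*K
U(t) = 1/(-8 + t) (U(t) = 1/(t - 8) = 1/(-8 + t))
(398 + E(18))*(U(-4) - 1/(-133 + 94)) = (398 + 2*18)*(1/(-8 - 4) - 1/(-133 + 94)) = (398 + 36)*(1/(-12) - 1/(-39)) = 434*(-1/12 - 1*(-1/39)) = 434*(-1/12 + 1/39) = 434*(-3/52) = -651/26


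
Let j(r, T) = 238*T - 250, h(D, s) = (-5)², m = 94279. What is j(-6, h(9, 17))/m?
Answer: 5700/94279 ≈ 0.060459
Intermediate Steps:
h(D, s) = 25
j(r, T) = -250 + 238*T
j(-6, h(9, 17))/m = (-250 + 238*25)/94279 = (-250 + 5950)*(1/94279) = 5700*(1/94279) = 5700/94279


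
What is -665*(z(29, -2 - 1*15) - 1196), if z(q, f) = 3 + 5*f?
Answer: 849870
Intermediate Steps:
-665*(z(29, -2 - 1*15) - 1196) = -665*((3 + 5*(-2 - 1*15)) - 1196) = -665*((3 + 5*(-2 - 15)) - 1196) = -665*((3 + 5*(-17)) - 1196) = -665*((3 - 85) - 1196) = -665*(-82 - 1196) = -665*(-1278) = 849870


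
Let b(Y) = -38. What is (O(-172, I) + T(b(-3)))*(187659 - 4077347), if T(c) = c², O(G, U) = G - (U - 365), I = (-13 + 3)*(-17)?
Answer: -5706172296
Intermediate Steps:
I = 170 (I = -10*(-17) = 170)
O(G, U) = 365 + G - U (O(G, U) = G - (-365 + U) = G + (365 - U) = 365 + G - U)
(O(-172, I) + T(b(-3)))*(187659 - 4077347) = ((365 - 172 - 1*170) + (-38)²)*(187659 - 4077347) = ((365 - 172 - 170) + 1444)*(-3889688) = (23 + 1444)*(-3889688) = 1467*(-3889688) = -5706172296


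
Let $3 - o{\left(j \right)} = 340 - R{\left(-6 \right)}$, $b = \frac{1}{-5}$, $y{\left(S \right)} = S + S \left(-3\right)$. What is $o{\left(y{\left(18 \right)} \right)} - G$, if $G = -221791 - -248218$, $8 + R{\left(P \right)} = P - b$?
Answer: $- \frac{133889}{5} \approx -26778.0$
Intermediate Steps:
$y{\left(S \right)} = - 2 S$ ($y{\left(S \right)} = S - 3 S = - 2 S$)
$b = - \frac{1}{5} \approx -0.2$
$R{\left(P \right)} = - \frac{39}{5} + P$ ($R{\left(P \right)} = -8 + \left(P - - \frac{1}{5}\right) = -8 + \left(P + \frac{1}{5}\right) = -8 + \left(\frac{1}{5} + P\right) = - \frac{39}{5} + P$)
$G = 26427$ ($G = -221791 + 248218 = 26427$)
$o{\left(j \right)} = - \frac{1754}{5}$ ($o{\left(j \right)} = 3 - \left(340 - \left(- \frac{39}{5} - 6\right)\right) = 3 - \left(340 - - \frac{69}{5}\right) = 3 - \left(340 + \frac{69}{5}\right) = 3 - \frac{1769}{5} = - \frac{1754}{5}$)
$o{\left(y{\left(18 \right)} \right)} - G = - \frac{1754}{5} - 26427 = - \frac{133889}{5}$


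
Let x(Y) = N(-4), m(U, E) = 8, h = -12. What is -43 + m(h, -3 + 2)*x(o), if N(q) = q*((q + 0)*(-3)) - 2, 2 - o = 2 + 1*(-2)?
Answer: -443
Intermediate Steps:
o = 2 (o = 2 - (2 + 1*(-2)) = 2 - (2 - 2) = 2 - 1*0 = 2 + 0 = 2)
N(q) = -2 - 3*q² (N(q) = q*(q*(-3)) - 2 = q*(-3*q) - 2 = -3*q² - 2 = -2 - 3*q²)
x(Y) = -50 (x(Y) = -2 - 3*(-4)² = -2 - 3*16 = -2 - 48 = -50)
-43 + m(h, -3 + 2)*x(o) = -43 + 8*(-50) = -43 - 400 = -443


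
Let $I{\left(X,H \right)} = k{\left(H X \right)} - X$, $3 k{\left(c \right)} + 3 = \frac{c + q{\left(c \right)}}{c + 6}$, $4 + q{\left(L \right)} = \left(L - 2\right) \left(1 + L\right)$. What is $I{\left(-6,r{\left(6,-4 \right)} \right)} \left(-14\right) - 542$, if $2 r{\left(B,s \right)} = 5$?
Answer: $- \frac{4486}{9} \approx -498.44$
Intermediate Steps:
$q{\left(L \right)} = -4 + \left(1 + L\right) \left(-2 + L\right)$ ($q{\left(L \right)} = -4 + \left(L - 2\right) \left(1 + L\right) = -4 + \left(-2 + L\right) \left(1 + L\right) = -4 + \left(1 + L\right) \left(-2 + L\right)$)
$k{\left(c \right)} = -1 + \frac{-6 + c^{2}}{3 \left(6 + c\right)}$ ($k{\left(c \right)} = -1 + \frac{\left(c - \left(6 + c - c^{2}\right)\right) \frac{1}{c + 6}}{3} = -1 + \frac{\left(-6 + c^{2}\right) \frac{1}{6 + c}}{3} = -1 + \frac{\frac{1}{6 + c} \left(-6 + c^{2}\right)}{3} = -1 + \frac{-6 + c^{2}}{3 \left(6 + c\right)}$)
$r{\left(B,s \right)} = \frac{5}{2}$ ($r{\left(B,s \right)} = \frac{1}{2} \cdot 5 = \frac{5}{2}$)
$I{\left(X,H \right)} = - X + \frac{-8 - H X + \frac{H^{2} X^{2}}{3}}{6 + H X}$ ($I{\left(X,H \right)} = \frac{-8 - H X + \frac{\left(H X\right)^{2}}{3}}{6 + H X} - X = \frac{-8 - H X + \frac{H^{2} X^{2}}{3}}{6 + H X} - X = - X + \frac{-8 - H X + \frac{H^{2} X^{2}}{3}}{6 + H X}$)
$I{\left(-6,r{\left(6,-4 \right)} \right)} \left(-14\right) - 542 = \frac{-8 - \frac{5}{2} \left(-6\right) - - 6 \left(6 + \frac{5}{2} \left(-6\right)\right) + \frac{\left(\frac{5}{2}\right)^{2} \left(-6\right)^{2}}{3}}{6 + \frac{5}{2} \left(-6\right)} \left(-14\right) - 542 = \frac{-8 + 15 - - 6 \left(6 - 15\right) + \frac{1}{3} \cdot \frac{25}{4} \cdot 36}{6 - 15} \left(-14\right) - 542 = \frac{-8 + 15 - \left(-6\right) \left(-9\right) + 75}{-9} \left(-14\right) - 542 = - \frac{-8 + 15 - 54 + 75}{9} \left(-14\right) - 542 = \left(- \frac{1}{9}\right) 28 \left(-14\right) - 542 = \left(- \frac{28}{9}\right) \left(-14\right) - 542 = \frac{392}{9} - 542 = - \frac{4486}{9}$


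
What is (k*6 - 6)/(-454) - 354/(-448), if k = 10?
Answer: 34131/50848 ≈ 0.67124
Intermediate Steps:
(k*6 - 6)/(-454) - 354/(-448) = (10*6 - 6)/(-454) - 354/(-448) = (60 - 6)*(-1/454) - 354*(-1/448) = 54*(-1/454) + 177/224 = -27/227 + 177/224 = 34131/50848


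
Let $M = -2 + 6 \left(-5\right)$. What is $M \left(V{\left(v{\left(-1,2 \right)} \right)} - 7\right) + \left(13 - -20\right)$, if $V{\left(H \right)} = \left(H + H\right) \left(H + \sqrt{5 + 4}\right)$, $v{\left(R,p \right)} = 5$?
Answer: $-2303$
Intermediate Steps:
$V{\left(H \right)} = 2 H \left(3 + H\right)$ ($V{\left(H \right)} = 2 H \left(H + \sqrt{9}\right) = 2 H \left(H + 3\right) = 2 H \left(3 + H\right)$)
$M = -32$ ($M = -2 - 30 = -32$)
$M \left(V{\left(v{\left(-1,2 \right)} \right)} - 7\right) + \left(13 - -20\right) = - 32 \left(2 \cdot 5 \left(3 + 5\right) - 7\right) + \left(13 - -20\right) = - 32 \left(2 \cdot 5 \cdot 8 - 7\right) + \left(13 + 20\right) = - 32 \left(80 - 7\right) + 33 = \left(-32\right) 73 + 33 = -2336 + 33 = -2303$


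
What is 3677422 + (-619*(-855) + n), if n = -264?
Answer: 4206403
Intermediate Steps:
3677422 + (-619*(-855) + n) = 3677422 + (-619*(-855) - 264) = 3677422 + (529245 - 264) = 3677422 + 528981 = 4206403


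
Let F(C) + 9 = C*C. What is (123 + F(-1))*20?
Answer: 2300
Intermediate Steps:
F(C) = -9 + C² (F(C) = -9 + C*C = -9 + C²)
(123 + F(-1))*20 = (123 + (-9 + (-1)²))*20 = (123 + (-9 + 1))*20 = (123 - 8)*20 = 115*20 = 2300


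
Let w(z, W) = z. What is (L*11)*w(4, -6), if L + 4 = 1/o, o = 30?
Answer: -2618/15 ≈ -174.53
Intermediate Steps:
L = -119/30 (L = -4 + 1/30 = -119/30 ≈ -3.9667)
(L*11)*w(4, -6) = -119/30*11*4 = -1309/30*4 = -2618/15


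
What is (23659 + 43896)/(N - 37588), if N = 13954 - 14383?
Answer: -67555/38017 ≈ -1.7770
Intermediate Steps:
N = -429
(23659 + 43896)/(N - 37588) = (23659 + 43896)/(-429 - 37588) = 67555/(-38017) = 67555*(-1/38017) = -67555/38017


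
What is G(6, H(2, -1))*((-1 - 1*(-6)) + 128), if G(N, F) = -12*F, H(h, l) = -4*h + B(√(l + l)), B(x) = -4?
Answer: 19152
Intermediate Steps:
H(h, l) = -4 - 4*h (H(h, l) = -4*h - 4 = -4 - 4*h)
G(6, H(2, -1))*((-1 - 1*(-6)) + 128) = (-12*(-4 - 4*2))*((-1 - 1*(-6)) + 128) = (-12*(-4 - 8))*((-1 + 6) + 128) = (-12*(-12))*(5 + 128) = 144*133 = 19152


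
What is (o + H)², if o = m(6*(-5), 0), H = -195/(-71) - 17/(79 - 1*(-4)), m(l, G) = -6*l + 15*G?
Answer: 1157169215524/34727449 ≈ 33321.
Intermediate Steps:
H = 14978/5893 (H = -195*(-1/71) - 17/(79 + 4) = 195/71 - 17/83 = 14978/5893 ≈ 2.5417)
o = 180 (o = -36*(-5) + 15*0 = -6*(-30) + 0 = 180 + 0 = 180)
(o + H)² = (180 + 14978/5893)² = (1075718/5893)² = 1157169215524/34727449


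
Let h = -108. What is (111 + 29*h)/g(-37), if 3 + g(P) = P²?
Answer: -3021/1366 ≈ -2.2116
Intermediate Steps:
g(P) = -3 + P²
(111 + 29*h)/g(-37) = (111 + 29*(-108))/(-3 + (-37)²) = (111 - 3132)/(-3 + 1369) = -3021/1366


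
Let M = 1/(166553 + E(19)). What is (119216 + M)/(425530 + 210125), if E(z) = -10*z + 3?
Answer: 6611163019/35250459910 ≈ 0.18755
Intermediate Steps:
E(z) = 3 - 10*z
M = 1/166366 (M = 1/(166553 + (3 - 10*19)) = 1/(166553 + (3 - 190)) = 1/(166553 - 187) = 1/166366 ≈ 6.0108e-6)
(119216 + M)/(425530 + 210125) = (119216 + 1/166366)/(425530 + 210125) = (19833489057/166366)/635655 = (19833489057/166366)*(1/635655) = 6611163019/35250459910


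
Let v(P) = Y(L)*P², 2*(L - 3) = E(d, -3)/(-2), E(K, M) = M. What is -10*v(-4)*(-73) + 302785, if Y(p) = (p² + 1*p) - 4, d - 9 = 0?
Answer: 464115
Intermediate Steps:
d = 9 (d = 9 + 0 = 9)
L = 15/4 (L = 3 + (-3/(-2))/2 = 3 + (-3*(-½))/2 = 3 + (½)*(3/2) = 3 + ¾ = 15/4 ≈ 3.7500)
Y(p) = -4 + p + p² (Y(p) = (p² + p) - 4 = (p + p²) - 4 = -4 + p + p²)
v(P) = 221*P²/16 (v(P) = (-4 + 15/4 + (15/4)²)*P² = (-4 + 15/4 + 225/16)*P² = 221*P²/16)
-10*v(-4)*(-73) + 302785 = -1105*(-4)²/8*(-73) + 302785 = -1105*16/8*(-73) + 302785 = -10*221*(-73) + 302785 = -2210*(-73) + 302785 = 161330 + 302785 = 464115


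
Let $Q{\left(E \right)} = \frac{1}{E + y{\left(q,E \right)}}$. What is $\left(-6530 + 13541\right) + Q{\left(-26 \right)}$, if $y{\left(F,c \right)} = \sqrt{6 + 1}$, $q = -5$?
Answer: $\frac{4690333}{669} - \frac{\sqrt{7}}{669} \approx 7011.0$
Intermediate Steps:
$y{\left(F,c \right)} = \sqrt{7}$
$Q{\left(E \right)} = \frac{1}{E + \sqrt{7}}$
$\left(-6530 + 13541\right) + Q{\left(-26 \right)} = \left(-6530 + 13541\right) + \frac{1}{-26 + \sqrt{7}} = 7011 + \frac{1}{-26 + \sqrt{7}}$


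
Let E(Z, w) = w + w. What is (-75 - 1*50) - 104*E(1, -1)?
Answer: 83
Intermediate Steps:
E(Z, w) = 2*w
(-75 - 1*50) - 104*E(1, -1) = (-75 - 1*50) - 208*(-1) = (-75 - 50) - 104*(-2) = -125 + 208 = 83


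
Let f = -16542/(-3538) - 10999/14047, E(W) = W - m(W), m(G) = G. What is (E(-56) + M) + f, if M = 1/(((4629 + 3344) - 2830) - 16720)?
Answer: 1119766333819/287678528511 ≈ 3.8924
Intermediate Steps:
E(W) = 0 (E(W) = W - W = 0)
f = 96725506/24849143 (f = -16542*(-1/3538) - 10999*1/14047 = 8271/1769 - 10999/14047 = 96725506/24849143 ≈ 3.8925)
M = -1/11577 (M = 1/((7973 - 2830) - 16720) = 1/(5143 - 16720) = 1/(-11577) = -1/11577 ≈ -8.6378e-5)
(E(-56) + M) + f = (0 - 1/11577) + 96725506/24849143 = -1/11577 + 96725506/24849143 = 1119766333819/287678528511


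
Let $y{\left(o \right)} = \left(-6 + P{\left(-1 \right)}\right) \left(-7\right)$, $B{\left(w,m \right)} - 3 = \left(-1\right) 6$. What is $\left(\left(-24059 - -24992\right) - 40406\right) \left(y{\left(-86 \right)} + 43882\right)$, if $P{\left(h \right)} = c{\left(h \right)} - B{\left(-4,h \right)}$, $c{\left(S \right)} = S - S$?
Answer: $-1732983119$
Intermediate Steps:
$B{\left(w,m \right)} = -3$ ($B{\left(w,m \right)} = 3 - 6 = -3$)
$c{\left(S \right)} = 0$
$P{\left(h \right)} = 3$ ($P{\left(h \right)} = 0 - -3 = 0 + 3 = 3$)
$y{\left(o \right)} = 21$ ($y{\left(o \right)} = \left(-6 + 3\right) \left(-7\right) = \left(-3\right) \left(-7\right) = 21$)
$\left(\left(-24059 - -24992\right) - 40406\right) \left(y{\left(-86 \right)} + 43882\right) = \left(\left(-24059 - -24992\right) - 40406\right) \left(21 + 43882\right) = \left(\left(-24059 + 24992\right) - 40406\right) 43903 = \left(933 - 40406\right) 43903 = \left(-39473\right) 43903 = -1732983119$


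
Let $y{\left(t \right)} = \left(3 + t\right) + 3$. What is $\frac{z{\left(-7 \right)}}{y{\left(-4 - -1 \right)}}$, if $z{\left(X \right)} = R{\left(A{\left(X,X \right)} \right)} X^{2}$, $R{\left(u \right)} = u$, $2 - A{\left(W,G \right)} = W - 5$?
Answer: $\frac{686}{3} \approx 228.67$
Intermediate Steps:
$A{\left(W,G \right)} = 7 - W$ ($A{\left(W,G \right)} = 2 - \left(W - 5\right) = 2 - \left(-5 + W\right) = 7 - W$)
$z{\left(X \right)} = X^{2} \left(7 - X\right)$ ($z{\left(X \right)} = \left(7 - X\right) X^{2} = X^{2} \left(7 - X\right)$)
$y{\left(t \right)} = 6 + t$
$\frac{z{\left(-7 \right)}}{y{\left(-4 - -1 \right)}} = \frac{\left(-7\right)^{2} \left(7 - -7\right)}{6 - 3} = \frac{49 \left(7 + 7\right)}{6 + \left(-4 + 1\right)} = \frac{49 \cdot 14}{6 - 3} = \frac{686}{3}$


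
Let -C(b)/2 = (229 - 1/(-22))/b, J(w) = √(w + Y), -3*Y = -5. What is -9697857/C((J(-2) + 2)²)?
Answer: 391146899/5039 + 142235236*I*√3/5039 ≈ 77624.0 + 48890.0*I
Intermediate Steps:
Y = 5/3 (Y = -⅓*(-5) = 5/3 ≈ 1.6667)
J(w) = √(5/3 + w) (J(w) = √(w + 5/3) = √(5/3 + w))
C(b) = -5039/(11*b) (C(b) = -2*(229 - 1/(-22))/b = -2*(229 - 1*(-1/22))/b = -2*(229 + 1/22)/b = -5039/(11*b))
-9697857/C((J(-2) + 2)²) = -9697857*(-11*(√(15 + 9*(-2))/3 + 2)²/5039) = -9697857*(-11*(√(15 - 18)/3 + 2)²/5039) = -9697857*(-11*(√(-3)/3 + 2)²/5039) = -9697857*(-11*((I*√3)/3 + 2)²/5039) = -9697857*(-11*(I*√3/3 + 2)²/5039) = -9697857*(-11*(2 + I*√3/3)²/5039) = -(-106676427)*(2 + I*√3/3)²/5039 = 106676427*(2 + I*√3/3)²/5039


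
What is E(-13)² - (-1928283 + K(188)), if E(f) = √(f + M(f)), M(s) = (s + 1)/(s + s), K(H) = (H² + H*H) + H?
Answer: 24146128/13 ≈ 1.8574e+6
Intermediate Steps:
K(H) = H + 2*H² (K(H) = (H² + H²) + H = 2*H² + H = H + 2*H²)
M(s) = (1 + s)/(2*s) (M(s) = (1 + s)/((2*s)) = (1 + s)*(1/(2*s)) = (1 + s)/(2*s))
E(f) = √(f + (1 + f)/(2*f))
E(-13)² - (-1928283 + K(188)) = (√(2 + 2/(-13) + 4*(-13))/2)² - (-1928283 + 188*(1 + 2*188)) = (√(2 + 2*(-1/13) - 52)/2)² - (-1928283 + 188*(1 + 376)) = (√(2 - 2/13 - 52)/2)² - (-1928283 + 188*377) = (√(-652/13)/2)² - (-1928283 + 70876) = ((2*I*√2119/13)/2)² - 1*(-1857407) = (I*√2119/13)² + 1857407 = -163/13 + 1857407 = 24146128/13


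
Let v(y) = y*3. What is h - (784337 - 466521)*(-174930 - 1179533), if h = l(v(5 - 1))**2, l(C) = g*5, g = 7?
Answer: 430470014033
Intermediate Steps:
v(y) = 3*y
l(C) = 35 (l(C) = 7*5 = 35)
h = 1225 (h = 35**2 = 1225)
h - (784337 - 466521)*(-174930 - 1179533) = 1225 - (784337 - 466521)*(-174930 - 1179533) = 1225 - 317816*(-1354463) = 1225 - 1*(-430470012808) = 1225 + 430470012808 = 430470014033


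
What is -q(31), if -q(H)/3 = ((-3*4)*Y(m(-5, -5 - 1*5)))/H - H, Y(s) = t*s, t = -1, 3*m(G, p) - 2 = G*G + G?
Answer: -2619/31 ≈ -84.484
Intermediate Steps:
m(G, p) = ⅔ + G/3 + G²/3 (m(G, p) = ⅔ + (G*G + G)/3 = ⅔ + (G² + G)/3 = ⅔ + (G + G²)/3 = ⅔ + (G/3 + G²/3) = ⅔ + G/3 + G²/3)
Y(s) = -s
q(H) = -264/H + 3*H (q(H) = -3*(((-3*4)*(-(⅔ + (⅓)*(-5) + (⅓)*(-5)²)))/H - H) = -3*((-(-12)*(⅔ - 5/3 + (⅓)*25))/H - H) = -3*((-(-12)*(⅔ - 5/3 + 25/3))/H - H) = -3*((-(-12)*22/3)/H - H) = -3*((-12*(-22/3))/H - H) = -3*(88/H - H) = -3*(-H + 88/H) = -264/H + 3*H)
-q(31) = -(-264/31 + 3*31) = -(-264*1/31 + 93) = -(-264/31 + 93) = -1*2619/31 = -2619/31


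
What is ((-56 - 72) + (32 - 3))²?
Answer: 9801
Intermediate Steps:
((-56 - 72) + (32 - 3))² = (-128 + 29)² = (-99)² = 9801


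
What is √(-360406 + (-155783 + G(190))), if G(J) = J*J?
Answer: I*√480089 ≈ 692.88*I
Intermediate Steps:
G(J) = J²
√(-360406 + (-155783 + G(190))) = √(-360406 + (-155783 + 190²)) = √(-360406 + (-155783 + 36100)) = √(-360406 - 119683) = √(-480089) = I*√480089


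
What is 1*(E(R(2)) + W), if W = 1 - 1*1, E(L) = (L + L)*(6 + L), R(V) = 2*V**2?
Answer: 224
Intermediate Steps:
E(L) = 2*L*(6 + L) (E(L) = (2*L)*(6 + L) = 2*L*(6 + L))
W = 0 (W = 1 - 1 = 0)
1*(E(R(2)) + W) = 1*(2*(2*2**2)*(6 + 2*2**2) + 0) = 1*(2*(2*4)*(6 + 2*4) + 0) = 1*(2*8*(6 + 8) + 0) = 1*(2*8*14 + 0) = 1*(224 + 0) = 1*224 = 224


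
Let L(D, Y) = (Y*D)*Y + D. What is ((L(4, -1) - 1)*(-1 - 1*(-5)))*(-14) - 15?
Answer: -407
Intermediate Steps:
L(D, Y) = D + D*Y² (L(D, Y) = (D*Y)*Y + D = D*Y² + D = D + D*Y²)
((L(4, -1) - 1)*(-1 - 1*(-5)))*(-14) - 15 = ((4*(1 + (-1)²) - 1)*(-1 - 1*(-5)))*(-14) - 15 = ((4*(1 + 1) - 1)*(-1 + 5))*(-14) - 15 = ((4*2 - 1)*4)*(-14) - 15 = ((8 - 1)*4)*(-14) - 15 = (7*4)*(-14) - 15 = 28*(-14) - 15 = -392 - 15 = -407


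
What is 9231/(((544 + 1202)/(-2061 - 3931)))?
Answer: -9218692/291 ≈ -31679.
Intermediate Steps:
9231/(((544 + 1202)/(-2061 - 3931))) = 9231/((1746/(-5992))) = 9231/((1746*(-1/5992))) = 9231/(-873/2996) = 9231*(-2996/873) = -9218692/291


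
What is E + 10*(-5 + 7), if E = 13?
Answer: 33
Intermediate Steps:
E + 10*(-5 + 7) = 13 + 10*(-5 + 7) = 13 + 10*2 = 13 + 20 = 33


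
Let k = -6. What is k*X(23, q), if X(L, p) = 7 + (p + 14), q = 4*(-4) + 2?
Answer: -42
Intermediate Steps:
q = -14 (q = -16 + 2 = -14)
X(L, p) = 21 + p (X(L, p) = 7 + (14 + p) = 21 + p)
k*X(23, q) = -6*(21 - 14) = -6*7 = -42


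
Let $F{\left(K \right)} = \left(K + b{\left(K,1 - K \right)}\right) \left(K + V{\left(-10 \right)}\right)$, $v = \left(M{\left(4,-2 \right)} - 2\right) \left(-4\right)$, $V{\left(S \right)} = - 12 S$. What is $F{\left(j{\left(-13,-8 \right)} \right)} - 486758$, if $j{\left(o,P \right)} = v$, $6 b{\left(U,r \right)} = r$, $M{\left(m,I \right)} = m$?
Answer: $-487486$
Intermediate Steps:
$b{\left(U,r \right)} = \frac{r}{6}$
$v = -8$ ($v = \left(4 - 2\right) \left(-4\right) = 2 \left(-4\right) = -8$)
$j{\left(o,P \right)} = -8$
$F{\left(K \right)} = \left(120 + K\right) \left(\frac{1}{6} + \frac{5 K}{6}\right)$ ($F{\left(K \right)} = \left(K + \frac{1 - K}{6}\right) \left(K - -120\right) = \left(K - \left(- \frac{1}{6} + \frac{K}{6}\right)\right) \left(K + 120\right) = \left(\frac{1}{6} + \frac{5 K}{6}\right) \left(120 + K\right) = \left(120 + K\right) \left(\frac{1}{6} + \frac{5 K}{6}\right)$)
$F{\left(j{\left(-13,-8 \right)} \right)} - 486758 = \left(20 + \frac{5 \left(-8\right)^{2}}{6} + \frac{601}{6} \left(-8\right)\right) - 486758 = \left(20 + \frac{5}{6} \cdot 64 - \frac{2404}{3}\right) - 486758 = \left(20 + \frac{160}{3} - \frac{2404}{3}\right) - 486758 = -728 - 486758 = -487486$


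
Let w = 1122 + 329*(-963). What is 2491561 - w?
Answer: 2807266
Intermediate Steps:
w = -315705 (w = 1122 - 316827 = -315705)
2491561 - w = 2491561 - 1*(-315705) = 2491561 + 315705 = 2807266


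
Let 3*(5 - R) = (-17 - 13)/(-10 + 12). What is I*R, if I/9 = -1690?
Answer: -152100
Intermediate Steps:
I = -15210 (I = 9*(-1690) = -15210)
R = 10 (R = 5 - (-17 - 13)/(3*(-10 + 12)) = 5 - (-10)/2 = 5 - 1/3*(-15) = 5 + 5 = 10)
I*R = -15210*10 = -152100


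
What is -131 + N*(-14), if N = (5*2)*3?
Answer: -551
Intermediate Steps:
N = 30 (N = 10*3 = 30)
-131 + N*(-14) = -131 + 30*(-14) = -131 - 420 = -551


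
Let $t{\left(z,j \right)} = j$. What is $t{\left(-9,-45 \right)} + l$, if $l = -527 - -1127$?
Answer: $555$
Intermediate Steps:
$l = 600$ ($l = -527 + 1127 = 600$)
$t{\left(-9,-45 \right)} + l = -45 + 600 = 555$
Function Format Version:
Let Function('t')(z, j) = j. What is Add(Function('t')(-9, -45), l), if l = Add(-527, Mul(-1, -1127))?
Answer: 555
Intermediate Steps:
l = 600 (l = Add(-527, 1127) = 600)
Add(Function('t')(-9, -45), l) = Add(-45, 600) = 555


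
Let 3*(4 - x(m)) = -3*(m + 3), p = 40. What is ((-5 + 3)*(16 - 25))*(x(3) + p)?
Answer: 900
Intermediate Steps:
x(m) = 7 + m (x(m) = 4 - (-1)*(m + 3) = 4 - (-1)*(3 + m) = 4 - (-9 - 3*m)/3 = 4 + (3 + m) = 7 + m)
((-5 + 3)*(16 - 25))*(x(3) + p) = ((-5 + 3)*(16 - 25))*((7 + 3) + 40) = (-2*(-9))*(10 + 40) = 18*50 = 900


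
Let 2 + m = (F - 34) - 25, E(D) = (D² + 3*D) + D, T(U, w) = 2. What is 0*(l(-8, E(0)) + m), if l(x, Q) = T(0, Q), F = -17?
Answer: 0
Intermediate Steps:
E(D) = D² + 4*D
l(x, Q) = 2
m = -78 (m = -2 + ((-17 - 34) - 25) = -2 + (-51 - 25) = -2 - 76 = -78)
0*(l(-8, E(0)) + m) = 0*(2 - 78) = 0*(-76) = 0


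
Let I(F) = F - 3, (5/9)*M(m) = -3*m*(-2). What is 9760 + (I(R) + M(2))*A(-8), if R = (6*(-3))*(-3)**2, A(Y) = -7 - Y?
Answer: 48083/5 ≈ 9616.6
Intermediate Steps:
R = -162 (R = -18*9 = -162)
M(m) = 54*m/5 (M(m) = 9*(-3*m*(-2))/5 = 9*(6*m)/5 = 54*m/5)
I(F) = -3 + F
9760 + (I(R) + M(2))*A(-8) = 9760 + ((-3 - 162) + (54/5)*2)*(-7 - 1*(-8)) = 9760 + (-165 + 108/5)*(-7 + 8) = 9760 - 717/5*1 = 9760 - 717/5 = 48083/5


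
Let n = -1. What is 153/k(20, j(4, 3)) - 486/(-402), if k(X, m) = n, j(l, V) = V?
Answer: -10170/67 ≈ -151.79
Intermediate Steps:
k(X, m) = -1
153/k(20, j(4, 3)) - 486/(-402) = 153/(-1) - 486/(-402) = 153*(-1) - 486*(-1/402) = -153 + 81/67 = -10170/67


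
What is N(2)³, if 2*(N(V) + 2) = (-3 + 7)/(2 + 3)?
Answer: -512/125 ≈ -4.0960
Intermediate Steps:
N(V) = -8/5 (N(V) = -2 + ((-3 + 7)/(2 + 3))/2 = -2 + (4/5)/2 = -2 + (4*(⅕))/2 = -2 + (½)*(⅘) = -2 + ⅖ = -8/5)
N(2)³ = (-8/5)³ = -512/125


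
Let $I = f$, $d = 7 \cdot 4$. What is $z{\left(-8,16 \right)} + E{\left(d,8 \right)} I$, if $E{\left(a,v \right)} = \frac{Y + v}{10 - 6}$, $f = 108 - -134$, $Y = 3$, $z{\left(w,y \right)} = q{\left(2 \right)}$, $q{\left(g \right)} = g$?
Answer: $\frac{1335}{2} \approx 667.5$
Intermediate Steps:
$z{\left(w,y \right)} = 2$
$d = 28$
$f = 242$ ($f = 108 + 134 = 242$)
$I = 242$
$E{\left(a,v \right)} = \frac{3}{4} + \frac{v}{4}$ ($E{\left(a,v \right)} = \frac{3 + v}{10 - 6} = \frac{3 + v}{4} = \left(3 + v\right) \frac{1}{4} = \frac{3}{4} + \frac{v}{4}$)
$z{\left(-8,16 \right)} + E{\left(d,8 \right)} I = 2 + \left(\frac{3}{4} + \frac{1}{4} \cdot 8\right) 242 = 2 + \left(\frac{3}{4} + 2\right) 242 = 2 + \frac{11}{4} \cdot 242 = 2 + \frac{1331}{2} = \frac{1335}{2}$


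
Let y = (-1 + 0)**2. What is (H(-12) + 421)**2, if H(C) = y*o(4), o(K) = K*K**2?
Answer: 235225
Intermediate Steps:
o(K) = K**3
y = 1 (y = (-1)**2 = 1)
H(C) = 64 (H(C) = 1*4**3 = 1*64 = 64)
(H(-12) + 421)**2 = (64 + 421)**2 = 485**2 = 235225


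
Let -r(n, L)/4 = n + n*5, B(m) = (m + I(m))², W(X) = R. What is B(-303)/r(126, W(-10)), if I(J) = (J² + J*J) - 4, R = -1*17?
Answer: -33602922721/3024 ≈ -1.1112e+7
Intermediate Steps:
R = -17
W(X) = -17
I(J) = -4 + 2*J² (I(J) = (J² + J²) - 4 = 2*J² - 4 = -4 + 2*J²)
B(m) = (-4 + m + 2*m²)² (B(m) = (m + (-4 + 2*m²))² = (-4 + m + 2*m²)²)
r(n, L) = -24*n (r(n, L) = -4*(n + n*5) = -4*(n + 5*n) = -24*n)
B(-303)/r(126, W(-10)) = (-4 - 303 + 2*(-303)²)²/((-24*126)) = (-4 - 303 + 2*91809)²/(-3024) = (-4 - 303 + 183618)²*(-1/3024) = 183311²*(-1/3024) = 33602922721*(-1/3024) = -33602922721/3024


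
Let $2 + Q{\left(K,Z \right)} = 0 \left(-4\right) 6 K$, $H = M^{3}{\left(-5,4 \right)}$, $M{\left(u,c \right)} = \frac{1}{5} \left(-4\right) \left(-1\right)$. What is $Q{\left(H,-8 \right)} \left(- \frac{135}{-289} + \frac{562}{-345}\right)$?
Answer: $\frac{231686}{99705} \approx 2.3237$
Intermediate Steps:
$M{\left(u,c \right)} = \frac{4}{5}$ ($M{\left(u,c \right)} = \frac{1}{5} \left(-4\right) \left(-1\right) = \left(- \frac{4}{5}\right) \left(-1\right) = \frac{4}{5}$)
$H = \frac{64}{125}$ ($H = \left(\frac{4}{5}\right)^{3} = \frac{64}{125} \approx 0.512$)
$Q{\left(K,Z \right)} = -2$ ($Q{\left(K,Z \right)} = -2 + 0 \left(-4\right) 6 K = -2 + 0 \cdot 6 K = -2 + 0 K = -2 + 0 = -2$)
$Q{\left(H,-8 \right)} \left(- \frac{135}{-289} + \frac{562}{-345}\right) = - 2 \left(- \frac{135}{-289} + \frac{562}{-345}\right) = - 2 \left(\left(-135\right) \left(- \frac{1}{289}\right) + 562 \left(- \frac{1}{345}\right)\right) = - 2 \left(\frac{135}{289} - \frac{562}{345}\right) = \left(-2\right) \left(- \frac{115843}{99705}\right) = \frac{231686}{99705}$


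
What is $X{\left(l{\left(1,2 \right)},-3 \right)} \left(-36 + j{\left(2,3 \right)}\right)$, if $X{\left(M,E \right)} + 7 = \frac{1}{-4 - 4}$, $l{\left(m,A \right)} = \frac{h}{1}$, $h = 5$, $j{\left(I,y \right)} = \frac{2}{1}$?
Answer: $\frac{969}{4} \approx 242.25$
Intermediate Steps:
$j{\left(I,y \right)} = 2$ ($j{\left(I,y \right)} = 2 \cdot 1 = 2$)
$l{\left(m,A \right)} = 5$ ($l{\left(m,A \right)} = \frac{5}{1} = 5 \cdot 1 = 5$)
$X{\left(M,E \right)} = - \frac{57}{8}$ ($X{\left(M,E \right)} = -7 + \frac{1}{-4 - 4} = -7 + \frac{1}{-8} = -7 - \frac{1}{8} = - \frac{57}{8}$)
$X{\left(l{\left(1,2 \right)},-3 \right)} \left(-36 + j{\left(2,3 \right)}\right) = - \frac{57 \left(-36 + 2\right)}{8} = \left(- \frac{57}{8}\right) \left(-34\right) = \frac{969}{4}$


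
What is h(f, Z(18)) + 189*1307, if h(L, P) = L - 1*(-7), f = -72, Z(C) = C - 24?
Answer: 246958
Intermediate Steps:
Z(C) = -24 + C
h(L, P) = 7 + L (h(L, P) = L + 7 = 7 + L)
h(f, Z(18)) + 189*1307 = (7 - 72) + 189*1307 = -65 + 247023 = 246958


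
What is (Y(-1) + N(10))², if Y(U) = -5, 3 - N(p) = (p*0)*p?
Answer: 4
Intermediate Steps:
N(p) = 3 (N(p) = 3 - p*0*p = 3 - 0*p = 3 - 1*0 = 3 + 0 = 3)
(Y(-1) + N(10))² = (-5 + 3)² = (-2)² = 4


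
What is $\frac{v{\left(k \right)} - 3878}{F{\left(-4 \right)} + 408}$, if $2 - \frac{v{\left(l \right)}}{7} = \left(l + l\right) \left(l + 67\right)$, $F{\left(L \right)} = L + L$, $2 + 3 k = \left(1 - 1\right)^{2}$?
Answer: $- \frac{7301}{900} \approx -8.1122$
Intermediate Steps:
$k = - \frac{2}{3}$ ($k = - \frac{2}{3} + \frac{\left(1 - 1\right)^{2}}{3} = - \frac{2}{3} + \frac{0^{2}}{3} = - \frac{2}{3} + \frac{1}{3} \cdot 0 = - \frac{2}{3} + 0 = - \frac{2}{3} \approx -0.66667$)
$F{\left(L \right)} = 2 L$
$v{\left(l \right)} = 14 - 14 l \left(67 + l\right)$ ($v{\left(l \right)} = 14 - 7 \left(l + l\right) \left(l + 67\right) = 14 - 7 \cdot 2 l \left(67 + l\right) = 14 - 14 l \left(67 + l\right)$)
$\frac{v{\left(k \right)} - 3878}{F{\left(-4 \right)} + 408} = \frac{\left(14 - - \frac{1876}{3} - 14 \left(- \frac{2}{3}\right)^{2}\right) - 3878}{2 \left(-4\right) + 408} = \frac{\left(14 + \frac{1876}{3} - \frac{56}{9}\right) - 3878}{-8 + 408} = \frac{\left(14 + \frac{1876}{3} - \frac{56}{9}\right) - 3878}{400} = \left(\frac{5698}{9} - 3878\right) \frac{1}{400} = \left(- \frac{29204}{9}\right) \frac{1}{400} = - \frac{7301}{900}$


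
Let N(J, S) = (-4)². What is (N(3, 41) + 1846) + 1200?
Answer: 3062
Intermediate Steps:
N(J, S) = 16
(N(3, 41) + 1846) + 1200 = (16 + 1846) + 1200 = 1862 + 1200 = 3062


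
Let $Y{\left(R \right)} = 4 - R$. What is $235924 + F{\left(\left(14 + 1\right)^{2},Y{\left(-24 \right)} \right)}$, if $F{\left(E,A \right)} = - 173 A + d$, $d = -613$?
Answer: $230467$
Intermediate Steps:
$F{\left(E,A \right)} = -613 - 173 A$ ($F{\left(E,A \right)} = - 173 A - 613 = -613 - 173 A$)
$235924 + F{\left(\left(14 + 1\right)^{2},Y{\left(-24 \right)} \right)} = 235924 - \left(613 + 173 \left(4 - -24\right)\right) = 235924 - \left(613 + 173 \left(4 + 24\right)\right) = 235924 - 5457 = 230467$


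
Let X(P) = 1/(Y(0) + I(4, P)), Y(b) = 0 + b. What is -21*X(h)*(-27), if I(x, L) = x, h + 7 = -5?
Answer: 567/4 ≈ 141.75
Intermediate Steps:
h = -12 (h = -7 - 5 = -12)
Y(b) = b
X(P) = 1/4 (X(P) = 1/(0 + 4) = 1/4)
-21*X(h)*(-27) = -21*1/4*(-27) = -21/4*(-27) = 567/4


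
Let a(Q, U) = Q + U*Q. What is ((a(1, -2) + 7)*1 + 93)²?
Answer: 9801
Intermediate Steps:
a(Q, U) = Q + Q*U
((a(1, -2) + 7)*1 + 93)² = ((1*(1 - 2) + 7)*1 + 93)² = ((1*(-1) + 7)*1 + 93)² = ((-1 + 7)*1 + 93)² = (6*1 + 93)² = (6 + 93)² = 99² = 9801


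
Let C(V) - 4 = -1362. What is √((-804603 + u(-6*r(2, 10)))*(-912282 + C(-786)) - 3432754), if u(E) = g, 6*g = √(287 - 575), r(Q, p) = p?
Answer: √(735114052166 - 1827280*I*√2) ≈ 8.5739e+5 - 2.0*I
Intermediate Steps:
C(V) = -1358 (C(V) = 4 - 1362 = -1358)
g = 2*I*√2 (g = √(287 - 575)/6 = √(-288)/6 = (12*I*√2)/6 = 2*I*√2 ≈ 2.8284*I)
u(E) = 2*I*√2
√((-804603 + u(-6*r(2, 10)))*(-912282 + C(-786)) - 3432754) = √((-804603 + 2*I*√2)*(-912282 - 1358) - 3432754) = √((-804603 + 2*I*√2)*(-913640) - 3432754) = √((735117484920 - 1827280*I*√2) - 3432754) = √(735114052166 - 1827280*I*√2)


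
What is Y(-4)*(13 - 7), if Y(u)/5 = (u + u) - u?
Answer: -120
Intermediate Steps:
Y(u) = 5*u (Y(u) = 5*((u + u) - u) = 5*(2*u - u) = 5*u)
Y(-4)*(13 - 7) = (5*(-4))*(13 - 7) = -20*6 = -120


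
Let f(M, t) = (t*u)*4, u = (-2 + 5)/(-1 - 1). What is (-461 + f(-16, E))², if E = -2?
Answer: 201601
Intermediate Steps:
u = -3/2 (u = 3/(-2) = 3*(-½) = -3/2 ≈ -1.5000)
f(M, t) = -6*t (f(M, t) = (t*(-3/2))*4 = -3*t/2*4 = -6*t)
(-461 + f(-16, E))² = (-461 - 6*(-2))² = (-461 + 12)² = (-449)² = 201601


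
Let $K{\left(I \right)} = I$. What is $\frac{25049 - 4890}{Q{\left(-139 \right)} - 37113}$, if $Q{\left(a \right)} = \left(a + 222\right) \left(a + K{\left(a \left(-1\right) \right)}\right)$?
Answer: $- \frac{20159}{37113} \approx -0.54318$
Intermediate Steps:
$Q{\left(a \right)} = 0$ ($Q{\left(a \right)} = \left(a + 222\right) \left(a + a \left(-1\right)\right) = \left(222 + a\right) \left(a - a\right) = \left(222 + a\right) 0 = 0$)
$\frac{25049 - 4890}{Q{\left(-139 \right)} - 37113} = \frac{25049 - 4890}{0 - 37113} = \frac{25049 - 4890}{-37113} = 20159 \left(- \frac{1}{37113}\right) = - \frac{20159}{37113}$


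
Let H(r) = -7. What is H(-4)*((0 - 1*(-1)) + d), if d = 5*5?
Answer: -182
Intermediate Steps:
d = 25
H(-4)*((0 - 1*(-1)) + d) = -7*((0 - 1*(-1)) + 25) = -7*((0 + 1) + 25) = -7*(1 + 25) = -7*26 = -182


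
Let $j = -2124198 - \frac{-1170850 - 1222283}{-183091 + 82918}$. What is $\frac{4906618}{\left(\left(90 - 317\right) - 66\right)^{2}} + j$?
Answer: $- \frac{6089096558349883}{2866583959} \approx -2.1242 \cdot 10^{6}$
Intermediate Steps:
$j = - \frac{70929893129}{33391}$ ($j = -2124198 - - \frac{2393133}{-100173} = -2124198 - \left(-2393133\right) \left(- \frac{1}{100173}\right) = -2124198 - \frac{797711}{33391} = - \frac{70929893129}{33391} \approx -2.1242 \cdot 10^{6}$)
$\frac{4906618}{\left(\left(90 - 317\right) - 66\right)^{2}} + j = \frac{4906618}{\left(\left(90 - 317\right) - 66\right)^{2}} - \frac{70929893129}{33391} = \frac{4906618}{\left(-227 - 66\right)^{2}} - \frac{70929893129}{33391} = \frac{4906618}{\left(-293\right)^{2}} - \frac{70929893129}{33391} = \frac{4906618}{85849} - \frac{70929893129}{33391} = - \frac{6089096558349883}{2866583959}$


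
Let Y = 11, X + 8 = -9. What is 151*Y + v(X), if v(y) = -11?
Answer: 1650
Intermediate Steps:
X = -17 (X = -8 - 9 = -17)
151*Y + v(X) = 151*11 - 11 = 1661 - 11 = 1650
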